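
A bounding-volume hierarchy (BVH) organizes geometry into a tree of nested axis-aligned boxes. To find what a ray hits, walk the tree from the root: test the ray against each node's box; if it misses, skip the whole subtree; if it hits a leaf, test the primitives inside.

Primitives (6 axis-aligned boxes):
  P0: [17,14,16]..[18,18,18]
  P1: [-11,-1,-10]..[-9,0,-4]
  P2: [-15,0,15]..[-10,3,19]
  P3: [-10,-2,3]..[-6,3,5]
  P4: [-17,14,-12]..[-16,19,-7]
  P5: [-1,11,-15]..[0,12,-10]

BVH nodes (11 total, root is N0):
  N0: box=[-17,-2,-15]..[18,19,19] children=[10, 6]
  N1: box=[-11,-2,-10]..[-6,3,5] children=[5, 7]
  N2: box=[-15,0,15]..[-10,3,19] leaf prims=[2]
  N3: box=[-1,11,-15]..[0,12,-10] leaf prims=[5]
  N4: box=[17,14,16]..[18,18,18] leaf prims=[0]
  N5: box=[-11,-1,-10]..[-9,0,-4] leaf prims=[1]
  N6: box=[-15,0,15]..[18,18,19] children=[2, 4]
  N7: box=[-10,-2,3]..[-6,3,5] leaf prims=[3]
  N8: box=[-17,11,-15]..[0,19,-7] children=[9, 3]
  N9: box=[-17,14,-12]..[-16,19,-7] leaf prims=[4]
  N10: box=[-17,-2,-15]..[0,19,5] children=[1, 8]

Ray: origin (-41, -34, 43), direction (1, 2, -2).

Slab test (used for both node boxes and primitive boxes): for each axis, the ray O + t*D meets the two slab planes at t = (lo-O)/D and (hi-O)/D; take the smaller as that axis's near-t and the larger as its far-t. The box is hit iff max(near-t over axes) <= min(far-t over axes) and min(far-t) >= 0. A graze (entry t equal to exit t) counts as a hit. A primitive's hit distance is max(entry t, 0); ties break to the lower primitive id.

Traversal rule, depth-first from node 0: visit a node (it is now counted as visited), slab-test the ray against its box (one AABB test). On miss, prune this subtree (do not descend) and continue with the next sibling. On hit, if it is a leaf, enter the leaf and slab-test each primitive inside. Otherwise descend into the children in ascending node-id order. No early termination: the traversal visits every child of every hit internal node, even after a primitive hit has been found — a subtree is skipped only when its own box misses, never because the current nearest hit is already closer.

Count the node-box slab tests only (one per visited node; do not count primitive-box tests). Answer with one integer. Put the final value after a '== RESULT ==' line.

Walk:
N0 x:[24,59] y:[16,53/2] z:[12,29] -> hit [24,53/2], descend [6, 10]
  N6 x:[26,59] y:[17,26] z:[12,14] -> miss, prune
  N10 x:[24,41] y:[16,53/2] z:[19,29] -> hit [24,53/2], descend [1, 8]
    N1 x:[30,35] y:[16,37/2] z:[19,53/2] -> miss, prune
    N8 x:[24,41] y:[45/2,53/2] z:[25,29] -> hit [25,53/2], descend [3, 9]
      N3 x:[40,41] y:[45/2,23] z:[53/2,29] -> miss, prune
      N9 x:[24,25] y:[24,53/2] z:[25,55/2] -> hit [25,25] leaf, test {P4@t=25}

Visited [0, 6, 10, 1, 8, 3, 9]. Tests: 7 box, 1 leaf. Nearest: P4.

== RESULT ==
7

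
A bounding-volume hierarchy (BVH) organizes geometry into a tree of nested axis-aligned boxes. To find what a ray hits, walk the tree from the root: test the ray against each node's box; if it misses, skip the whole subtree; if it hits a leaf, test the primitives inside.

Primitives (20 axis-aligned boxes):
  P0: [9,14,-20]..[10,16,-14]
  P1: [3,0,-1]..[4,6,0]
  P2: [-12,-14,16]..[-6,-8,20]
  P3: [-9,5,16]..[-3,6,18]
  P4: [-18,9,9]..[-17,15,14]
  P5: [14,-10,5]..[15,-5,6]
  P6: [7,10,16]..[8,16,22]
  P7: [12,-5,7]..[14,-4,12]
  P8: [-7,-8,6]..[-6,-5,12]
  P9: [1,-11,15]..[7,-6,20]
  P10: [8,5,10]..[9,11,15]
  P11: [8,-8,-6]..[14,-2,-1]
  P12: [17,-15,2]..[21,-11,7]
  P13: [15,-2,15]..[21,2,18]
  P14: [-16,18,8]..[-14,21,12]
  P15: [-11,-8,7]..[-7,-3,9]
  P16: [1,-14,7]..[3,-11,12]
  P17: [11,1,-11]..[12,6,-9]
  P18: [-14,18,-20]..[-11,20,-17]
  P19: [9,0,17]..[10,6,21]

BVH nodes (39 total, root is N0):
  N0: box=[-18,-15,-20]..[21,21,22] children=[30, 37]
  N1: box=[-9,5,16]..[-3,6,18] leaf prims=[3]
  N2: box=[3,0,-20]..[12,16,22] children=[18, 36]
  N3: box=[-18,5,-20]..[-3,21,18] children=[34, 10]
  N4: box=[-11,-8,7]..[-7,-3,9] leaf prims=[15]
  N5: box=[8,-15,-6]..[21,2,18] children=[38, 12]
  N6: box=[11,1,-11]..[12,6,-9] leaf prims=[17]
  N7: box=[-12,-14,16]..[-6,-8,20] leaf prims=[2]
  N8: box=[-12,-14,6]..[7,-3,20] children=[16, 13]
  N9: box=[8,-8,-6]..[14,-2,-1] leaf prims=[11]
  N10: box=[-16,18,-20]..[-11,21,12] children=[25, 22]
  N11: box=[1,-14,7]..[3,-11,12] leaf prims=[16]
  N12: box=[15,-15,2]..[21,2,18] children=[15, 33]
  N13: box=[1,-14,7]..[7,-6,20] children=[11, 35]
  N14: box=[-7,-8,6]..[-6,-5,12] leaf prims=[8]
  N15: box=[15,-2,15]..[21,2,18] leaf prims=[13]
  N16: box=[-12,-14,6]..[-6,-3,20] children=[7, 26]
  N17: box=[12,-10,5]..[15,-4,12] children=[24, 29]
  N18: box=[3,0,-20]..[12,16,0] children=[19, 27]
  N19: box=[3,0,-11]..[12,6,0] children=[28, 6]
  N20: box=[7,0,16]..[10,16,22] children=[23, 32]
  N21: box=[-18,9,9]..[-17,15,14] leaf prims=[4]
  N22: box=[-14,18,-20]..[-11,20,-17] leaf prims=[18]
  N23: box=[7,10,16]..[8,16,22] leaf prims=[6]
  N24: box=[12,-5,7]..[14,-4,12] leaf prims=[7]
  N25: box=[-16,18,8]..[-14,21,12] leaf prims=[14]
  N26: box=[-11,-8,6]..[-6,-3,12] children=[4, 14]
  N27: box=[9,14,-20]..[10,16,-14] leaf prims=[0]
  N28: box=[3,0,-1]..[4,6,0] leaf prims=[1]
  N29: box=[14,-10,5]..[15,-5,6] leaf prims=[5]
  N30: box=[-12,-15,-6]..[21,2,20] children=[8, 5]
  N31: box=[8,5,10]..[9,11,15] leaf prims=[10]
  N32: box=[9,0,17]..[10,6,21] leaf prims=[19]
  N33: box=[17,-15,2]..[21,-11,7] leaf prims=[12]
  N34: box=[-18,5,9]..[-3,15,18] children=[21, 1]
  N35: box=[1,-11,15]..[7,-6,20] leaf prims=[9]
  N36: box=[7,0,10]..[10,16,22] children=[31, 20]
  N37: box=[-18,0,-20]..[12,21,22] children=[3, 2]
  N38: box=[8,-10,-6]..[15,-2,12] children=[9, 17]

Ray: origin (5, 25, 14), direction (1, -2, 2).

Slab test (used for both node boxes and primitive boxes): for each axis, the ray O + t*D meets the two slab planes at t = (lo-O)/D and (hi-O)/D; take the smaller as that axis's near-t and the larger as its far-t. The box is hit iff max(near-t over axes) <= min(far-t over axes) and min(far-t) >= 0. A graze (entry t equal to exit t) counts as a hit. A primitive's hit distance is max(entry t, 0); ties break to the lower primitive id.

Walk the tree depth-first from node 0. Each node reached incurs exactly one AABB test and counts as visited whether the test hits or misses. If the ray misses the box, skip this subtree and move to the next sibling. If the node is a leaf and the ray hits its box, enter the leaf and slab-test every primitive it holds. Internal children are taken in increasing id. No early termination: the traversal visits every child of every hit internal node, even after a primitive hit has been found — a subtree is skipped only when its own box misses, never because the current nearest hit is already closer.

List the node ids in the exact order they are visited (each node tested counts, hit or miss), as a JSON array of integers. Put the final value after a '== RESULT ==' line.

Traverse from the root:
N0 x:[-23,16] y:[2,20] z:[-17,4] -> hit [2,4], descend [30, 37]
  N30 x:[-17,16] y:[23/2,20] z:[-10,3] -> miss, prune
  N37 x:[-23,7] y:[2,25/2] z:[-17,4] -> hit [2,4], descend [2, 3]
    N2 x:[-2,7] y:[9/2,25/2] z:[-17,4] -> miss, prune
    N3 x:[-23,-8] y:[2,10] z:[-17,2] -> miss, prune

5 AABB tests over nodes [0, 30, 37, 2, 3]; 0 leaves entered; closest miss.

== RESULT ==
[0, 30, 37, 2, 3]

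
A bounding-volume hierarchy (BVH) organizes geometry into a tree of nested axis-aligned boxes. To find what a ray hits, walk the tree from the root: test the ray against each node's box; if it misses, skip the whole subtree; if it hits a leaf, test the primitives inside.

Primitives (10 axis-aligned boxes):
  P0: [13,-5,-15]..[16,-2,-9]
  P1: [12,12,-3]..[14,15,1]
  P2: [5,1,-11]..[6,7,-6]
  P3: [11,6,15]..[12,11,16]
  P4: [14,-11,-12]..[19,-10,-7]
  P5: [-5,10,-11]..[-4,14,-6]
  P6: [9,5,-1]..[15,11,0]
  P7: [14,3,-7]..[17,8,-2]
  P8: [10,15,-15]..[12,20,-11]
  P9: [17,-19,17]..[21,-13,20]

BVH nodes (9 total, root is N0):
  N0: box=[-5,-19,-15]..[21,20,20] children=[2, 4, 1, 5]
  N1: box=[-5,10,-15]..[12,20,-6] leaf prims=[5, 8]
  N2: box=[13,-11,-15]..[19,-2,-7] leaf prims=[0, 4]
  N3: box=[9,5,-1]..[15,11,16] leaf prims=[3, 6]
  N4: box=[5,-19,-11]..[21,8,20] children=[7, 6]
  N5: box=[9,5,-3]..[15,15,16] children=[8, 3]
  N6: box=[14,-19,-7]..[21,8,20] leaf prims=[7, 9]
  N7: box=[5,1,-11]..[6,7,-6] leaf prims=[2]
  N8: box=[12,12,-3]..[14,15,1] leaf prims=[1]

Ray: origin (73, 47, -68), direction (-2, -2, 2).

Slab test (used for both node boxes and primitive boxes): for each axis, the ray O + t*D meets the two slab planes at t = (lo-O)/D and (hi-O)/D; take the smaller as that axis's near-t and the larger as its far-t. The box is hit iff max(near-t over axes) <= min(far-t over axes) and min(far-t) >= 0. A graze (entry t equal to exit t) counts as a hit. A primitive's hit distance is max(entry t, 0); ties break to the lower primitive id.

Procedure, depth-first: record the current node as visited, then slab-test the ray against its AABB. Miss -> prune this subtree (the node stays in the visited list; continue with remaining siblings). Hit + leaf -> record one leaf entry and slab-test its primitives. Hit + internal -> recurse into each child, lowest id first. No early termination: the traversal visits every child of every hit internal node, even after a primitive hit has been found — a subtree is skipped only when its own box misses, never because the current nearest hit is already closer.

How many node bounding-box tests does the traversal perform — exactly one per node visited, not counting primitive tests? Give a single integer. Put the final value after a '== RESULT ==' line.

Trace the traversal:
N0 x:[26,39] y:[27/2,33] z:[53/2,44] -> hit [53/2,33], descend [1, 2, 4, 5]
  N1 x:[61/2,39] y:[27/2,37/2] z:[53/2,31] -> miss, prune
  N2 x:[27,30] y:[49/2,29] z:[53/2,61/2] -> hit [27,29] leaf, test {P0(miss), P4@t=57/2}
  N4 x:[26,34] y:[39/2,33] z:[57/2,44] -> hit [57/2,33], descend [6, 7]
    N6 x:[26,59/2] y:[39/2,33] z:[61/2,44] -> miss, prune
    N7 x:[67/2,34] y:[20,23] z:[57/2,31] -> miss, prune
  N5 x:[29,32] y:[16,21] z:[65/2,42] -> miss, prune

7 AABB tests over nodes [0, 1, 2, 4, 6, 7, 5]; 1 leaf entered; closest P4.

== RESULT ==
7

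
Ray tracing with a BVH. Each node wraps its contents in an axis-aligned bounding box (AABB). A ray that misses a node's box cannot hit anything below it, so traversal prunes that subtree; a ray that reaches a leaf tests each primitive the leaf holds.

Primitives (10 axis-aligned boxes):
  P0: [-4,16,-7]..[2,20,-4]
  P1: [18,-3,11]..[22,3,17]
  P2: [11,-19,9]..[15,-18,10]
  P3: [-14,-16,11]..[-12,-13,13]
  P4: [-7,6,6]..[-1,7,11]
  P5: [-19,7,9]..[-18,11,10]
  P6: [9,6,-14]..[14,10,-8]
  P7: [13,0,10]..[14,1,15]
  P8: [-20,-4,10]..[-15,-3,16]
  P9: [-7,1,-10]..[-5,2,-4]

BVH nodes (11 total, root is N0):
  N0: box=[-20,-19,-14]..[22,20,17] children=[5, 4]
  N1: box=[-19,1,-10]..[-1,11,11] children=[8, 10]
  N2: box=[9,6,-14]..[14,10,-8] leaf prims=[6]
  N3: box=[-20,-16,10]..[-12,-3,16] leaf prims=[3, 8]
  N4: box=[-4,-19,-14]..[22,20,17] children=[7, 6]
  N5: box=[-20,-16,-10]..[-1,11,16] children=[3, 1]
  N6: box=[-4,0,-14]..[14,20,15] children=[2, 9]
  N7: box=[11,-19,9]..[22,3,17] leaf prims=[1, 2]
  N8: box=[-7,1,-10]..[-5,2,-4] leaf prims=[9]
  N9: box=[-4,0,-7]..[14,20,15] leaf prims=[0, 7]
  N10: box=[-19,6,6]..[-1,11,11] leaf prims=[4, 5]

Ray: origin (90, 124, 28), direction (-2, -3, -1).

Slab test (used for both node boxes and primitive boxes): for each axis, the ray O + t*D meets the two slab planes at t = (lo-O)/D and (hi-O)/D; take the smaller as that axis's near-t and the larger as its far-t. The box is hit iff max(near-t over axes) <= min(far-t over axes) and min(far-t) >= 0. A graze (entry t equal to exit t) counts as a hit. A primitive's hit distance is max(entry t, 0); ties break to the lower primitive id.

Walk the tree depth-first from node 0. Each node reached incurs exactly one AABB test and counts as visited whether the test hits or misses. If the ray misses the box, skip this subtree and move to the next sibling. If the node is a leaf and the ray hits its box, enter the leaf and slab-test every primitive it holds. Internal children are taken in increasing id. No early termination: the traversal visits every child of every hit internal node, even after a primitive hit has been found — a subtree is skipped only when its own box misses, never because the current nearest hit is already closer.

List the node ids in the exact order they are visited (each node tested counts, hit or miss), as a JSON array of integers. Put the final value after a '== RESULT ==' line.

Trace the traversal:
N0 x:[34,55] y:[104/3,143/3] z:[11,42] -> hit [104/3,42], descend [4, 5]
  N4 x:[34,47] y:[104/3,143/3] z:[11,42] -> hit [104/3,42], descend [6, 7]
    N6 x:[38,47] y:[104/3,124/3] z:[13,42] -> hit [38,124/3], descend [2, 9]
      N2 x:[38,81/2] y:[38,118/3] z:[36,42] -> hit [38,118/3] leaf, test {P6@t=38}
      N9 x:[38,47] y:[104/3,124/3] z:[13,35] -> miss, prune
    N7 x:[34,79/2] y:[121/3,143/3] z:[11,19] -> miss, prune
  N5 x:[91/2,55] y:[113/3,140/3] z:[12,38] -> miss, prune

Summary -> nodes [0, 4, 6, 2, 9, 7, 5]; box-tests=7; leaf-entries=1; first=P6

== RESULT ==
[0, 4, 6, 2, 9, 7, 5]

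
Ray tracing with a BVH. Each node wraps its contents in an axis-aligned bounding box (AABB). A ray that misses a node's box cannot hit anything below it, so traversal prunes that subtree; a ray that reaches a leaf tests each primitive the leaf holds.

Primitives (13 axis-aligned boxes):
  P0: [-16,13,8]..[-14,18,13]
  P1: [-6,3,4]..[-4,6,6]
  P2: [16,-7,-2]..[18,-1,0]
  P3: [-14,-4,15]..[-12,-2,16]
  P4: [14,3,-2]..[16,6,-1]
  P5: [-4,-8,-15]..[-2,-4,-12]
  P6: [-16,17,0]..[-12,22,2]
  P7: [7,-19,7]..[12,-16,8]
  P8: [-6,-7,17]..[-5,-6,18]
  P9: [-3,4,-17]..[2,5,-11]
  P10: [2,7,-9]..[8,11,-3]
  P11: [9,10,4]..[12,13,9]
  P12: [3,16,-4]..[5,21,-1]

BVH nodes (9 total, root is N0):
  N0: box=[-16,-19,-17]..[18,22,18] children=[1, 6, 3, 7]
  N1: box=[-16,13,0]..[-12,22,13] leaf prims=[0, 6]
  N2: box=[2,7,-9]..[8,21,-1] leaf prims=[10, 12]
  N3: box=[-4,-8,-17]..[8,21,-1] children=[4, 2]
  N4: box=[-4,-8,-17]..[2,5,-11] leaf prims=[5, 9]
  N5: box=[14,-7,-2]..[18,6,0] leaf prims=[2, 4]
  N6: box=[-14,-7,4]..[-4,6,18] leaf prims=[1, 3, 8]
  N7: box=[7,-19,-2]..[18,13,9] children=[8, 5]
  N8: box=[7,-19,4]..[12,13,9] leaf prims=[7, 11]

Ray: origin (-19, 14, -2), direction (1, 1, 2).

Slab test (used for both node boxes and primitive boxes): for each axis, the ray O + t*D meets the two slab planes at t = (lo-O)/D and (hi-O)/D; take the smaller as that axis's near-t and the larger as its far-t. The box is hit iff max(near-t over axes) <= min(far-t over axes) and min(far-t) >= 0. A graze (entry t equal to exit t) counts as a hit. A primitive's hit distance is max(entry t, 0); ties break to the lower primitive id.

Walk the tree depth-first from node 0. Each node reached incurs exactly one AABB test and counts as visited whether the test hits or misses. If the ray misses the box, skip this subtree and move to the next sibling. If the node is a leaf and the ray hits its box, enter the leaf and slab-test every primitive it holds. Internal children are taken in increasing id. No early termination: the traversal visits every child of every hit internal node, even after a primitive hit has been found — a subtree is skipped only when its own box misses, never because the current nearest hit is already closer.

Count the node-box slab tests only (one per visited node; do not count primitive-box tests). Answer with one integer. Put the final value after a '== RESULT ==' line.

Walk:
N0 x:[3,37] y:[-33,8] z:[-15/2,10] -> hit [3,8], descend [1, 3, 6, 7]
  N1 x:[3,7] y:[-1,8] z:[1,15/2] -> hit [3,7] leaf, test {P0(miss), P6(miss)}
  N3 x:[15,27] y:[-22,7] z:[-15/2,1/2] -> miss, prune
  N6 x:[5,15] y:[-21,-8] z:[3,10] -> miss, prune
  N7 x:[26,37] y:[-33,-1] z:[0,11/2] -> miss, prune

Visited [0, 1, 3, 6, 7]. Tests: 5 box, 1 leaf. Nearest: miss.

== RESULT ==
5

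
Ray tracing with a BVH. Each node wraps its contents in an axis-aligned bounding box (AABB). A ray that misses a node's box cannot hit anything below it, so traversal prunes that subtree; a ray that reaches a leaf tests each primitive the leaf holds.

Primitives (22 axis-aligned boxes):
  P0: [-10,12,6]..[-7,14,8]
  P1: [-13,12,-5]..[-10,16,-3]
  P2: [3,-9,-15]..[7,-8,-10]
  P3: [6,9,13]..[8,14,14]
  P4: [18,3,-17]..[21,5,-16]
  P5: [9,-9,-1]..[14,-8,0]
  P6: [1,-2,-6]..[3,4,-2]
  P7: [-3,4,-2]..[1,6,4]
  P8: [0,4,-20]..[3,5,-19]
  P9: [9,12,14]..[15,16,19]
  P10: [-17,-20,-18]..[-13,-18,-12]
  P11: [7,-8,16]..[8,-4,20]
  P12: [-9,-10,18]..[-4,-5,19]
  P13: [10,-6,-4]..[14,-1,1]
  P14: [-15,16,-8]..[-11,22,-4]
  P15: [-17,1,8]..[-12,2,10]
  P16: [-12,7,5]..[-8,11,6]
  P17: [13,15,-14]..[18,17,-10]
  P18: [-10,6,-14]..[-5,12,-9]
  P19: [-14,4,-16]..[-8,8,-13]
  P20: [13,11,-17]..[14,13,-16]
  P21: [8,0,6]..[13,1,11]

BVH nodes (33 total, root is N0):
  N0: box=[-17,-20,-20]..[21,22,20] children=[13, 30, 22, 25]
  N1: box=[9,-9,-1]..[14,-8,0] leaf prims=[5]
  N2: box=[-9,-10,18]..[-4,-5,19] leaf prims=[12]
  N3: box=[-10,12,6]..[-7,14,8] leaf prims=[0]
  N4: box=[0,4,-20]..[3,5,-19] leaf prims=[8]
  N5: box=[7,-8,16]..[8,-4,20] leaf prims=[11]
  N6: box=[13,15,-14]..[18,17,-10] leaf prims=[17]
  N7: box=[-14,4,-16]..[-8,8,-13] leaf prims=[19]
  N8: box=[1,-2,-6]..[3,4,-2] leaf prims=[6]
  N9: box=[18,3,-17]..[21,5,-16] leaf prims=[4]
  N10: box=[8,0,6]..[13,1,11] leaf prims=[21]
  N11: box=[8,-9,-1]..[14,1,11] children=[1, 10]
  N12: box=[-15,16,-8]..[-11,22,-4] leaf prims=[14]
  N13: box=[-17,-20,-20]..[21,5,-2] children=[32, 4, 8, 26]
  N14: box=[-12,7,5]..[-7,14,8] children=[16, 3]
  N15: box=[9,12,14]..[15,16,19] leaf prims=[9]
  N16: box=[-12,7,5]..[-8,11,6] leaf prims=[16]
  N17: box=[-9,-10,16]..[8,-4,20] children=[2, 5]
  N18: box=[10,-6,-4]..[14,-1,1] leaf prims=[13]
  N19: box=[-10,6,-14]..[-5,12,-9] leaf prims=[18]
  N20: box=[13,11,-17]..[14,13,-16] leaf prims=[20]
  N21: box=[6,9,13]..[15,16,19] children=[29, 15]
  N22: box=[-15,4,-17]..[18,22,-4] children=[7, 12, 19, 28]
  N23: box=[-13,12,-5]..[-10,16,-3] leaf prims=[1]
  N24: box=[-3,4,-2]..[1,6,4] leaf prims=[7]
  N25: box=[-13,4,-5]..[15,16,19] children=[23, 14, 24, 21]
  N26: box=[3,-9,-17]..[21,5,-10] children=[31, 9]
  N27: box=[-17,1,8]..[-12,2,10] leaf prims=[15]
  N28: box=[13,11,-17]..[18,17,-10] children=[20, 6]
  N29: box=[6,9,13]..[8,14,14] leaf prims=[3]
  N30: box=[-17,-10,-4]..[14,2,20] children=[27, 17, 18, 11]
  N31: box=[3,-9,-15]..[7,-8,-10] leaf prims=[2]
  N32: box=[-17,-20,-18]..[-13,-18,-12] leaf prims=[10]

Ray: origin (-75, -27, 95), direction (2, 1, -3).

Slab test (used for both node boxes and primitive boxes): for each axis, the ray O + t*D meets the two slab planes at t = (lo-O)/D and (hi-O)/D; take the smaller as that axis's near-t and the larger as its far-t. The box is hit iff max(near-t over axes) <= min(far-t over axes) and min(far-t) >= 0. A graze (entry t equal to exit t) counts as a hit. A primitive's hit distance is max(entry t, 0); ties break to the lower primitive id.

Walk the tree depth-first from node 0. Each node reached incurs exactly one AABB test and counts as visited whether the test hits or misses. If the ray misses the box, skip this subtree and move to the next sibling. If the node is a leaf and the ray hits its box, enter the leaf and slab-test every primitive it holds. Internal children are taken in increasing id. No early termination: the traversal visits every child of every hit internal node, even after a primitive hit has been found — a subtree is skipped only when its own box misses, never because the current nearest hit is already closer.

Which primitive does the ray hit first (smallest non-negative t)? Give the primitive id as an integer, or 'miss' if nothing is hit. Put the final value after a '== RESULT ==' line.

Trace the traversal:
N0 x:[29,48] y:[7,49] z:[25,115/3] -> hit [29,115/3], descend [13, 22, 25, 30]
  N13 x:[29,48] y:[7,32] z:[97/3,115/3] -> miss, prune
  N22 x:[30,93/2] y:[31,49] z:[33,112/3] -> hit [33,112/3], descend [7, 12, 19, 28]
    N7 x:[61/2,67/2] y:[31,35] z:[36,37] -> miss, prune
    N12 x:[30,32] y:[43,49] z:[33,103/3] -> miss, prune
    N19 x:[65/2,35] y:[33,39] z:[104/3,109/3] -> hit [104/3,35] leaf, test {P18@t=104/3}
    N28 x:[44,93/2] y:[38,44] z:[35,112/3] -> miss, prune
  N25 x:[31,45] y:[31,43] z:[76/3,100/3] -> hit [31,100/3], descend [14, 21, 23, 24]
    N14 x:[63/2,34] y:[34,41] z:[29,30] -> miss, prune
    N21 x:[81/2,45] y:[36,43] z:[76/3,82/3] -> miss, prune
    N23 x:[31,65/2] y:[39,43] z:[98/3,100/3] -> miss, prune
    N24 x:[36,38] y:[31,33] z:[91/3,97/3] -> miss, prune
  N30 x:[29,89/2] y:[17,29] z:[25,33] -> hit [29,29], descend [11, 17, 18, 27]
    N11 x:[83/2,89/2] y:[18,28] z:[28,32] -> miss, prune
    N17 x:[33,83/2] y:[17,23] z:[25,79/3] -> miss, prune
    N18 x:[85/2,89/2] y:[21,26] z:[94/3,33] -> miss, prune
    N27 x:[29,63/2] y:[28,29] z:[85/3,29] -> hit [29,29] leaf, test {P15@t=29}

Visited [0, 13, 22, 7, 12, 19, 28, 25, 14, 21, 23, 24, 30, 11, 17, 18, 27]. Tests: 17 box, 2 leaf. Nearest: P15.

== RESULT ==
15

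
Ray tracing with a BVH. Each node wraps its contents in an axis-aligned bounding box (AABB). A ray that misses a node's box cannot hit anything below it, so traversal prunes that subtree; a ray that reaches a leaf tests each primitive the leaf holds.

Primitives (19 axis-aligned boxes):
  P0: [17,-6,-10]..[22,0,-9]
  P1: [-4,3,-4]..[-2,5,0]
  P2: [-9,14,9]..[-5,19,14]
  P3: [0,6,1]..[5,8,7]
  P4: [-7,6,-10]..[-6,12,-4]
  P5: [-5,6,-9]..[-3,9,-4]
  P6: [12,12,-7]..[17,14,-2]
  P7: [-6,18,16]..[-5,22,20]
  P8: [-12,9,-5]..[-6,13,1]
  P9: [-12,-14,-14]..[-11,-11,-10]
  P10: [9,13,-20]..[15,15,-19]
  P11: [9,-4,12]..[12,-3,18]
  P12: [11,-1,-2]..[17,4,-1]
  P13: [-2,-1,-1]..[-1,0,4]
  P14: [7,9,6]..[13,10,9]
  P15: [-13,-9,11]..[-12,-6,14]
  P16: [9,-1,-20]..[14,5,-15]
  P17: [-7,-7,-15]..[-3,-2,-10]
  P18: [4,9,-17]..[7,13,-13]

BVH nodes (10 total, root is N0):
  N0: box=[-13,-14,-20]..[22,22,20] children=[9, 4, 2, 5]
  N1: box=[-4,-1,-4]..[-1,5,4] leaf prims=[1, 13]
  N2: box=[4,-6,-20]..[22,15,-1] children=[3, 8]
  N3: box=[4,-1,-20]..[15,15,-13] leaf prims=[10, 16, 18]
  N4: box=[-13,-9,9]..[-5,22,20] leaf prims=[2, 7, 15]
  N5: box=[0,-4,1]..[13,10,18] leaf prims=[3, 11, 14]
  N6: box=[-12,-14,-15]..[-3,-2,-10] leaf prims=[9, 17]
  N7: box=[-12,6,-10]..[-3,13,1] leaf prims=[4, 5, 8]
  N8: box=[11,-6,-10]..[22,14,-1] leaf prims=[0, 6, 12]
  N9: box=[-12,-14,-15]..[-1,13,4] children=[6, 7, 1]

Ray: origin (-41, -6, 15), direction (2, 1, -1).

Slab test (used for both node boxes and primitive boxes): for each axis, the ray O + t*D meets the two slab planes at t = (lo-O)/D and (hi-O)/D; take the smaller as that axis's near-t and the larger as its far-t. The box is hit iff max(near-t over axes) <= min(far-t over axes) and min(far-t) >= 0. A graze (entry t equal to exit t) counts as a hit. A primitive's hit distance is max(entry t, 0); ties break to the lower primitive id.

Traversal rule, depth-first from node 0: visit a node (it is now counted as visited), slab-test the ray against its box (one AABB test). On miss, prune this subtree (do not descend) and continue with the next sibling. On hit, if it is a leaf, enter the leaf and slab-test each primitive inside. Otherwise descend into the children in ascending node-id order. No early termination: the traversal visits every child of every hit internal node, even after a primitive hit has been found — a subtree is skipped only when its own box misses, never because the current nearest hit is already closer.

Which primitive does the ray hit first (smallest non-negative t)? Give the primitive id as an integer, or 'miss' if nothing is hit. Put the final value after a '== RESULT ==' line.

Traverse from the root:
N0 x:[14,63/2] y:[-8,28] z:[-5,35] -> hit [14,28], descend [2, 4, 5, 9]
  N2 x:[45/2,63/2] y:[0,21] z:[16,35] -> miss, prune
  N4 x:[14,18] y:[-3,28] z:[-5,6] -> miss, prune
  N5 x:[41/2,27] y:[2,16] z:[-3,14] -> miss, prune
  N9 x:[29/2,20] y:[-8,19] z:[11,30] -> hit [29/2,19], descend [1, 6, 7]
    N1 x:[37/2,20] y:[5,11] z:[11,19] -> miss, prune
    N6 x:[29/2,19] y:[-8,4] z:[25,30] -> miss, prune
    N7 x:[29/2,19] y:[12,19] z:[14,25] -> hit [29/2,19] leaf, test {P4(miss), P5(miss), P8@t=15}

8 AABB tests over nodes [0, 2, 4, 5, 9, 1, 6, 7]; 1 leaf entered; closest P8.

== RESULT ==
8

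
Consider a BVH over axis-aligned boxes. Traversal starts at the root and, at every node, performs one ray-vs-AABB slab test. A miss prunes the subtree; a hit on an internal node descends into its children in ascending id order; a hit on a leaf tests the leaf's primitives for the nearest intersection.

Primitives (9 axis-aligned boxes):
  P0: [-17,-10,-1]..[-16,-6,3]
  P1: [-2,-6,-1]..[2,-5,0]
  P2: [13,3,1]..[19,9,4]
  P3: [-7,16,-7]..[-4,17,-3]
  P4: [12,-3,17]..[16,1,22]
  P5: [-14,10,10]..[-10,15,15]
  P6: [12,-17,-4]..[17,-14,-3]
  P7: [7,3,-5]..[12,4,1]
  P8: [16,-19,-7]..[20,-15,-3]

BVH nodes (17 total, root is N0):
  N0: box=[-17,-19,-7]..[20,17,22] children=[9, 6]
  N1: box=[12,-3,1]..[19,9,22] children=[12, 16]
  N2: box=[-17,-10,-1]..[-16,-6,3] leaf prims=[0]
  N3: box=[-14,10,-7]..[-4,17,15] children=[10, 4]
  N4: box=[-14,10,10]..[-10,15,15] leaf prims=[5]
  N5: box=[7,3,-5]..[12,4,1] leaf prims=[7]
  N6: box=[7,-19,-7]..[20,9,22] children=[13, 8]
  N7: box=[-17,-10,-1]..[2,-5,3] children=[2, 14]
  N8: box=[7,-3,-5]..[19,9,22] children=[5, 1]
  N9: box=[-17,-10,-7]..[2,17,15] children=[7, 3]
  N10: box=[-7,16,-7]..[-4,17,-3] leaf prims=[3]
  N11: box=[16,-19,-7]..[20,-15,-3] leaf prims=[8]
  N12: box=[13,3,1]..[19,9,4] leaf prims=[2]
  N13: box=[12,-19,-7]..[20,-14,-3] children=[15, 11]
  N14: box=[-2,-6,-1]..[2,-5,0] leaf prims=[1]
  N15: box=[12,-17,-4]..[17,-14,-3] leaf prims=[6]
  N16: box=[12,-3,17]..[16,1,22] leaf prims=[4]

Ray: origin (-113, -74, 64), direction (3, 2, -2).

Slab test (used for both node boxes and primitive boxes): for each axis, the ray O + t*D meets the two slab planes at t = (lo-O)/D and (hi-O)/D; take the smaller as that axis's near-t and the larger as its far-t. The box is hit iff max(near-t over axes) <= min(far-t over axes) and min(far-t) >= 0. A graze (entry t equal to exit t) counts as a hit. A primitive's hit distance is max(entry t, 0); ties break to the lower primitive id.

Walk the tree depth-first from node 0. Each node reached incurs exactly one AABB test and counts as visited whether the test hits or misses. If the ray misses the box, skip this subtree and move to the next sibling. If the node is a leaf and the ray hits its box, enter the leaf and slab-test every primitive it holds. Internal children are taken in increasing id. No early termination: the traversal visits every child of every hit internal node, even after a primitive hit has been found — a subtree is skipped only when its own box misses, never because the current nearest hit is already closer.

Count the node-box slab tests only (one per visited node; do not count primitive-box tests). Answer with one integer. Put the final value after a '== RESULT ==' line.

Walk:
N0 x:[32,133/3] y:[55/2,91/2] z:[21,71/2] -> hit [32,71/2], descend [6, 9]
  N6 x:[40,133/3] y:[55/2,83/2] z:[21,71/2] -> miss, prune
  N9 x:[32,115/3] y:[32,91/2] z:[49/2,71/2] -> hit [32,71/2], descend [3, 7]
    N3 x:[33,109/3] y:[42,91/2] z:[49/2,71/2] -> miss, prune
    N7 x:[32,115/3] y:[32,69/2] z:[61/2,65/2] -> hit [32,65/2], descend [2, 14]
      N2 x:[32,97/3] y:[32,34] z:[61/2,65/2] -> hit [32,97/3] leaf, test {P0@t=32}
      N14 x:[37,115/3] y:[34,69/2] z:[32,65/2] -> miss, prune

order=[0, 6, 9, 3, 7, 2, 14]  |boxes|=7  |leaves|=1  hit=P0

== RESULT ==
7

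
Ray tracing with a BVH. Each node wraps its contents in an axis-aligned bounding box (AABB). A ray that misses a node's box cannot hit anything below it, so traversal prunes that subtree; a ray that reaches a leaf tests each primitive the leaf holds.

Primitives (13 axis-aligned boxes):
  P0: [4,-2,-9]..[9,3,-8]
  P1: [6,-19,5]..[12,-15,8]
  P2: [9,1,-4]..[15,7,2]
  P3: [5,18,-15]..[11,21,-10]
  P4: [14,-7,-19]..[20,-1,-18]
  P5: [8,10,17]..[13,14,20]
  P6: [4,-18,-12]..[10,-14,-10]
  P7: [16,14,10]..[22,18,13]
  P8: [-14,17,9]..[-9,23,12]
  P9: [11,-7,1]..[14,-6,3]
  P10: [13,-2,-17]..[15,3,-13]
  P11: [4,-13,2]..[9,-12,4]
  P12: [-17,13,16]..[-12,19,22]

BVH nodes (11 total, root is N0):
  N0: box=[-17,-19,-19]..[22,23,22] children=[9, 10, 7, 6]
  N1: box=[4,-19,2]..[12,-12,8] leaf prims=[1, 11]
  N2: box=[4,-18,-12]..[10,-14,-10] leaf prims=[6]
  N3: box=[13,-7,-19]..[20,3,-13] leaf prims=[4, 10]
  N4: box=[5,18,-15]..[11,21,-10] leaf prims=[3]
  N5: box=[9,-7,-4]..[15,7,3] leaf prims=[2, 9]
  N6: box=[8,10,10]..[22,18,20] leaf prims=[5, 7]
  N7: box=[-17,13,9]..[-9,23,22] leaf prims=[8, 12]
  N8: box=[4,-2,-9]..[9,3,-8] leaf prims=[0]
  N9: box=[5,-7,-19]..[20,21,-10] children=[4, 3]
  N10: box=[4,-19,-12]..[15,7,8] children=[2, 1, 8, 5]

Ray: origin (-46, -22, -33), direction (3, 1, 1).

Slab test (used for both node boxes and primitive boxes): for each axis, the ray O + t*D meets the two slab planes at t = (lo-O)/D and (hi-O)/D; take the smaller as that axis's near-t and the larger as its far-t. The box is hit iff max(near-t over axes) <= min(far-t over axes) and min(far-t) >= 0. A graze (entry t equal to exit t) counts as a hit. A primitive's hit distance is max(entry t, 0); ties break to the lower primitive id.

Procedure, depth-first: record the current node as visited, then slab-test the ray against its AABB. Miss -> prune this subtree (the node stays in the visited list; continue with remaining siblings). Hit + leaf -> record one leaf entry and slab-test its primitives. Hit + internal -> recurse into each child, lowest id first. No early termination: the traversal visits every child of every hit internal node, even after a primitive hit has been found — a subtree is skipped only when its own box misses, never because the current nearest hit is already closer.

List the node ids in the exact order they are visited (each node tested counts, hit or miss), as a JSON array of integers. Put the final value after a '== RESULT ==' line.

Traverse from the root:
N0 x:[29/3,68/3] y:[3,45] z:[14,55] -> hit [14,68/3], descend [6, 7, 9, 10]
  N6 x:[18,68/3] y:[32,40] z:[43,53] -> miss, prune
  N7 x:[29/3,37/3] y:[35,45] z:[42,55] -> miss, prune
  N9 x:[17,22] y:[15,43] z:[14,23] -> hit [17,22], descend [3, 4]
    N3 x:[59/3,22] y:[15,25] z:[14,20] -> hit [59/3,20] leaf, test {P4(miss), P10@t=20}
    N4 x:[17,19] y:[40,43] z:[18,23] -> miss, prune
  N10 x:[50/3,61/3] y:[3,29] z:[21,41] -> miss, prune

Summary -> nodes [0, 6, 7, 9, 3, 4, 10]; box-tests=7; leaf-entries=1; first=P10

== RESULT ==
[0, 6, 7, 9, 3, 4, 10]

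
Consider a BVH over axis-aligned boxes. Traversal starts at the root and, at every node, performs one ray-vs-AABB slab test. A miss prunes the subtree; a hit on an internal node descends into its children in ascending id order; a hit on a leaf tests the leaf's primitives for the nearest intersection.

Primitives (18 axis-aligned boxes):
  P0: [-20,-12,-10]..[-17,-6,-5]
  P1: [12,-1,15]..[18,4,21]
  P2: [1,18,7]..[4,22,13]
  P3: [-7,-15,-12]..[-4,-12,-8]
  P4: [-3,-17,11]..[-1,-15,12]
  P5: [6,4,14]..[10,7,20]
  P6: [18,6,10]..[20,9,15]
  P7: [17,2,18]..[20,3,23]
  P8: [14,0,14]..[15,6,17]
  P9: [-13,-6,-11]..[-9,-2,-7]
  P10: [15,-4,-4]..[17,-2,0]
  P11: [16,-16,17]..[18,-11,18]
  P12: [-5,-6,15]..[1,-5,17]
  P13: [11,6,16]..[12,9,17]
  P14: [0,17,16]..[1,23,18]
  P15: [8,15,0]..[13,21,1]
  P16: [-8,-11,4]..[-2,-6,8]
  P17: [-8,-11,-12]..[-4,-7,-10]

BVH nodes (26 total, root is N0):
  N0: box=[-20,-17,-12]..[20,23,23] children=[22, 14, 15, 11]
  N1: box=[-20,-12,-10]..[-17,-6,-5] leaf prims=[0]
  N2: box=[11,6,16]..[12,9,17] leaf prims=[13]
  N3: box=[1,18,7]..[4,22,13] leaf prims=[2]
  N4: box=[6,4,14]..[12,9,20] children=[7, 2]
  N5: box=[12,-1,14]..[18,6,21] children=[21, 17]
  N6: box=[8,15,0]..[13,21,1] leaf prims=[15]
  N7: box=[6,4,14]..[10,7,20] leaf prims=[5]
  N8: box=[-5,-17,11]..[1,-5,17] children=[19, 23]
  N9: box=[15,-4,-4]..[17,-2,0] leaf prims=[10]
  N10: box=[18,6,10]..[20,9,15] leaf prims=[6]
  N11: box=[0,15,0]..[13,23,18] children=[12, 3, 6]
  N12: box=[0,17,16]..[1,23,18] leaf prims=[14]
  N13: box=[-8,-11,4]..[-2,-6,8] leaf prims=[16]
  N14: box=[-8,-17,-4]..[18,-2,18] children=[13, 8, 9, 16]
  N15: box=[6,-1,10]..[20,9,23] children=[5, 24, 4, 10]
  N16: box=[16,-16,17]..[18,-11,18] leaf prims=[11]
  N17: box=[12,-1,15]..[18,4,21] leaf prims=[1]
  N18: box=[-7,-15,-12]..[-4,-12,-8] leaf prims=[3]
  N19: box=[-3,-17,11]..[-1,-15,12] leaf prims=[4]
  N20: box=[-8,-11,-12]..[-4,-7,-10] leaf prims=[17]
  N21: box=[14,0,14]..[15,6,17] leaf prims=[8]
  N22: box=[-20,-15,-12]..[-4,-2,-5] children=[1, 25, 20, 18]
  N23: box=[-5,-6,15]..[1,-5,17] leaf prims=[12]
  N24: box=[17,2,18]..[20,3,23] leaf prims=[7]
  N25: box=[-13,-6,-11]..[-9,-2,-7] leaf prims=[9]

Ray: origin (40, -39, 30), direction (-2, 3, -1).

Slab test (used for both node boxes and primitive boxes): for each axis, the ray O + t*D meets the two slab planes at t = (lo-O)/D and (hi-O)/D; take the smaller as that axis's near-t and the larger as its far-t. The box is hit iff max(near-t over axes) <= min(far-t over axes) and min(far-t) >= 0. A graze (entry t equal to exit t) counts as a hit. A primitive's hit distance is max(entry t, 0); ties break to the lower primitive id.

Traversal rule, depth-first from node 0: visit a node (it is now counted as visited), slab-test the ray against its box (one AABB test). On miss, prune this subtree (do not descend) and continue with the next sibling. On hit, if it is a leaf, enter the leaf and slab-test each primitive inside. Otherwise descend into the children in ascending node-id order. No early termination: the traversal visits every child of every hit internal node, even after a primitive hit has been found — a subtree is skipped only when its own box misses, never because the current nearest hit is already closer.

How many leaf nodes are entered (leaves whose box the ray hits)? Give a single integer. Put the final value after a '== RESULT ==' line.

Traverse from the root:
N0 x:[10,30] y:[22/3,62/3] z:[7,42] -> hit [10,62/3], descend [11, 14, 15, 22]
  N11 x:[27/2,20] y:[18,62/3] z:[12,30] -> hit [18,20], descend [3, 6, 12]
    N3 x:[18,39/2] y:[19,61/3] z:[17,23] -> hit [19,39/2] leaf, test {P2@t=19}
    N6 x:[27/2,16] y:[18,20] z:[29,30] -> miss, prune
    N12 x:[39/2,20] y:[56/3,62/3] z:[12,14] -> miss, prune
  N14 x:[11,24] y:[22/3,37/3] z:[12,34] -> hit [12,37/3], descend [8, 9, 13, 16]
    N8 x:[39/2,45/2] y:[22/3,34/3] z:[13,19] -> miss, prune
    N9 x:[23/2,25/2] y:[35/3,37/3] z:[30,34] -> miss, prune
    N13 x:[21,24] y:[28/3,11] z:[22,26] -> miss, prune
    N16 x:[11,12] y:[23/3,28/3] z:[12,13] -> miss, prune
  N15 x:[10,17] y:[38/3,16] z:[7,20] -> hit [38/3,16], descend [4, 5, 10, 24]
    N4 x:[14,17] y:[43/3,16] z:[10,16] -> hit [43/3,16], descend [2, 7]
      N2 x:[14,29/2] y:[15,16] z:[13,14] -> miss, prune
      N7 x:[15,17] y:[43/3,46/3] z:[10,16] -> hit [15,46/3] leaf, test {P5@t=15}
    N5 x:[11,14] y:[38/3,15] z:[9,16] -> hit [38/3,14], descend [17, 21]
      N17 x:[11,14] y:[38/3,43/3] z:[9,15] -> hit [38/3,14] leaf, test {P1@t=38/3}
      N21 x:[25/2,13] y:[13,15] z:[13,16] -> hit [13,13] leaf, test {P8@t=13}
    N10 x:[10,11] y:[15,16] z:[15,20] -> miss, prune
    N24 x:[10,23/2] y:[41/3,14] z:[7,12] -> miss, prune
  N22 x:[22,30] y:[8,37/3] z:[35,42] -> miss, prune

20 AABB tests over nodes [0, 11, 3, 6, 12, 14, 8, 9, 13, 16, 15, 4, 2, 7, 5, 17, 21, 10, 24, 22]; 4 leaves entered; closest P1.

== RESULT ==
4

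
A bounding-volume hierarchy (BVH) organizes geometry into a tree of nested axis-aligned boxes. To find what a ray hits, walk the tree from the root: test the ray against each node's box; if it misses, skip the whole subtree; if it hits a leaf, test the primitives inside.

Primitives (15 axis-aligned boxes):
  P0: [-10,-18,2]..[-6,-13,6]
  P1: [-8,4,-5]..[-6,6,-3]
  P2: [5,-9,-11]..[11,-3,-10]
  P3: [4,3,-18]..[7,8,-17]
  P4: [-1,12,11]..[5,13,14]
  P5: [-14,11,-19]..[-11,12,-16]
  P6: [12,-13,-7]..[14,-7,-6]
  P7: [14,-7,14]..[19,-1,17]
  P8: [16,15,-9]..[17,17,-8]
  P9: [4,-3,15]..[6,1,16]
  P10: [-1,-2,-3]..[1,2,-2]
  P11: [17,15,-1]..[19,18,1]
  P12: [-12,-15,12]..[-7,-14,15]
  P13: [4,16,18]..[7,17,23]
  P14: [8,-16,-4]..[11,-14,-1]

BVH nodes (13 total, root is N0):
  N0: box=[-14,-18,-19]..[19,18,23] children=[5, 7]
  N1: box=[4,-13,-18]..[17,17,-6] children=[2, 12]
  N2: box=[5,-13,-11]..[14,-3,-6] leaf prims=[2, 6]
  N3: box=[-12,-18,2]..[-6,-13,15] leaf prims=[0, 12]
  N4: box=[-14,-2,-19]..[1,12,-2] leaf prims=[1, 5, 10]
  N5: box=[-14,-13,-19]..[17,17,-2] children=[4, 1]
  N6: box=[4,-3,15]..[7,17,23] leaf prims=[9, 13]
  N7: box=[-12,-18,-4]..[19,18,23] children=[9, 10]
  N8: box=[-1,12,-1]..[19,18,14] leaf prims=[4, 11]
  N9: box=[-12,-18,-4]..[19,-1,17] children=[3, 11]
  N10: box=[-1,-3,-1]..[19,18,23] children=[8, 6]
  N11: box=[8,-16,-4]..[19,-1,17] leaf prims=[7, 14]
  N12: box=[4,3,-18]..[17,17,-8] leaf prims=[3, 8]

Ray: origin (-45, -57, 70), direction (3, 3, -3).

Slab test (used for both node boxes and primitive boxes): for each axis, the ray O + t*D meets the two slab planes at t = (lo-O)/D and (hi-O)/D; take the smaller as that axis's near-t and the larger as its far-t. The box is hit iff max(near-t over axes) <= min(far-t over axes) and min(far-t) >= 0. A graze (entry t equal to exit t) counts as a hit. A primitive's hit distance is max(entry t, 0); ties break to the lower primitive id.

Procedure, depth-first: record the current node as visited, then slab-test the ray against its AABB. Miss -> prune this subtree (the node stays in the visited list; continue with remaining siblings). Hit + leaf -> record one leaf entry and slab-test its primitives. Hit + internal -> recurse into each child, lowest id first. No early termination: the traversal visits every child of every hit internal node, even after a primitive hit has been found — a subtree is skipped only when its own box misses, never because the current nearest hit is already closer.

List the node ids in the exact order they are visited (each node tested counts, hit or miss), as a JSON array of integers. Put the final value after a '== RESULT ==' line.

Walk:
N0 x:[31/3,64/3] y:[13,25] z:[47/3,89/3] -> hit [47/3,64/3], descend [5, 7]
  N5 x:[31/3,62/3] y:[44/3,74/3] z:[24,89/3] -> miss, prune
  N7 x:[11,64/3] y:[13,25] z:[47/3,74/3] -> hit [47/3,64/3], descend [9, 10]
    N9 x:[11,64/3] y:[13,56/3] z:[53/3,74/3] -> hit [53/3,56/3], descend [3, 11]
      N3 x:[11,13] y:[13,44/3] z:[55/3,68/3] -> miss, prune
      N11 x:[53/3,64/3] y:[41/3,56/3] z:[53/3,74/3] -> hit [53/3,56/3] leaf, test {P7(miss), P14(miss)}
    N10 x:[44/3,64/3] y:[18,25] z:[47/3,71/3] -> hit [18,64/3], descend [6, 8]
      N6 x:[49/3,52/3] y:[18,74/3] z:[47/3,55/3] -> miss, prune
      N8 x:[44/3,64/3] y:[23,25] z:[56/3,71/3] -> miss, prune

Summary -> nodes [0, 5, 7, 9, 3, 11, 10, 6, 8]; box-tests=9; leaf-entries=1; first=miss

== RESULT ==
[0, 5, 7, 9, 3, 11, 10, 6, 8]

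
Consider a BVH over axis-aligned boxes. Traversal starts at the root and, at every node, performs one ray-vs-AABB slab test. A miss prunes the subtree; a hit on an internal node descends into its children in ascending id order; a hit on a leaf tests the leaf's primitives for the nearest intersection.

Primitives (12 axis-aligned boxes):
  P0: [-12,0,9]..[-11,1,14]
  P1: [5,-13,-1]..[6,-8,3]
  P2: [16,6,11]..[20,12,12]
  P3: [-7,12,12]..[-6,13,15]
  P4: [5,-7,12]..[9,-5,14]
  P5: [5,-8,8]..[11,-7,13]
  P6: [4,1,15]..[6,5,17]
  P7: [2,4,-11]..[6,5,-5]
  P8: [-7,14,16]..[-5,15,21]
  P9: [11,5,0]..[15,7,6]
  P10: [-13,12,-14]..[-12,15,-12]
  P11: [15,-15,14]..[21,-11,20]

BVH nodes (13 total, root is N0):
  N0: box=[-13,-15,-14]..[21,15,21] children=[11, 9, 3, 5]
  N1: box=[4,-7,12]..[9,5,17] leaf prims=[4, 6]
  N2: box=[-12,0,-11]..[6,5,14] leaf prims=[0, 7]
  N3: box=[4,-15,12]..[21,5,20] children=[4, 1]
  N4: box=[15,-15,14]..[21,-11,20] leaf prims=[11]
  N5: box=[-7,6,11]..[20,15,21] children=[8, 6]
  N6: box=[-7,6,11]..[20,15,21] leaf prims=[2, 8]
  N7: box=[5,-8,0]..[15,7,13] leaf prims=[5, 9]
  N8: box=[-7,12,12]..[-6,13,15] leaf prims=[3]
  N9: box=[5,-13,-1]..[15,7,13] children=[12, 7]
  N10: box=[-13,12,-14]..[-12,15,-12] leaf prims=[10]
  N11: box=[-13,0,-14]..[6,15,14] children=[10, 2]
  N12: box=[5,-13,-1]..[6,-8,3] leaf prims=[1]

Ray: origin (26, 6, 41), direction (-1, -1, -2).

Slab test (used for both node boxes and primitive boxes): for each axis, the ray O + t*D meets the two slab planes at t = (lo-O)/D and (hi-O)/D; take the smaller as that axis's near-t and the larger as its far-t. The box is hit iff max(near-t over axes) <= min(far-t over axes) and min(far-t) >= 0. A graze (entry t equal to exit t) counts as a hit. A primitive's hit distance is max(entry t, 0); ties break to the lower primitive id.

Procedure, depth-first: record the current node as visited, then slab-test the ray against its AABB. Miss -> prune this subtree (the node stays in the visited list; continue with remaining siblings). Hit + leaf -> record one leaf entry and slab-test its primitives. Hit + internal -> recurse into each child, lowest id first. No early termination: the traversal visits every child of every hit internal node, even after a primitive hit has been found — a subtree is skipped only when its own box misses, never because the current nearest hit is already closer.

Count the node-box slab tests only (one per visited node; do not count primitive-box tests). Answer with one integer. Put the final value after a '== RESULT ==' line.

Traverse from the root:
N0 x:[5,39] y:[-9,21] z:[10,55/2] -> hit [10,21], descend [3, 5, 9, 11]
  N3 x:[5,22] y:[1,21] z:[21/2,29/2] -> hit [21/2,29/2], descend [1, 4]
    N1 x:[17,22] y:[1,13] z:[12,29/2] -> miss, prune
    N4 x:[5,11] y:[17,21] z:[21/2,27/2] -> miss, prune
  N5 x:[6,33] y:[-9,0] z:[10,15] -> miss, prune
  N9 x:[11,21] y:[-1,19] z:[14,21] -> hit [14,19], descend [7, 12]
    N7 x:[11,21] y:[-1,14] z:[14,41/2] -> hit [14,14] leaf, test {P5(miss), P9(miss)}
    N12 x:[20,21] y:[14,19] z:[19,21] -> miss, prune
  N11 x:[20,39] y:[-9,6] z:[27/2,55/2] -> miss, prune

Visited [0, 3, 1, 4, 5, 9, 7, 12, 11]. Tests: 9 box, 1 leaf. Nearest: miss.

== RESULT ==
9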